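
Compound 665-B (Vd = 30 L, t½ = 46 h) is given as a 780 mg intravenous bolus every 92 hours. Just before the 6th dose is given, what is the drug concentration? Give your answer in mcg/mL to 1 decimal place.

8.7 mcg/mL

f = (1/2)^(τ/t½) = (1/2)^(92/46) ≈ 0.2500.
C₀ = D/Vd = 780/30 ≈ 26.000 mcg/mL.
Before the 6th dose, 5 doses have been given. Superposition: Cmin = C₀·(f + f² + … + f^5).
≈ 26.000 × (0.2500 + 0.0625 + 0.0156 + 0.0039 + 0.0010) ≈ 26.000 × 0.3330 ≈ 8.658 mcg/mL.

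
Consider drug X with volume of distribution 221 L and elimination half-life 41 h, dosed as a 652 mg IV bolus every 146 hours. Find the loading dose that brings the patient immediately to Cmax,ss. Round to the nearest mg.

f = (1/2)^(146/41) ≈ 0.084730; accumulation ratio R = 1/(1−f) ≈ 1.09257.
Loading dose to hit Cmax,ss on first dose: D_load = D_maint·R ≈ 652 × 1.09257 ≈ 712.36 mg.

712 mg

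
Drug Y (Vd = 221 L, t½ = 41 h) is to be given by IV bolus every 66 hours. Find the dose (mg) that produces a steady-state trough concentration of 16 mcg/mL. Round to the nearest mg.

7256 mg

τ/t½ = 66/41 ≈ 1.6098, so f = (1/2)^(66/41) ≈ 0.327654.
Cmin,ss = (D/Vd)·f/(1−f), so D = Cmin,ss·Vd·(1−f)/f.
D = 16 × 221 × (1−f)/f ≈ 16 × 221 × 2.05200 ≈ 7255.87 mg.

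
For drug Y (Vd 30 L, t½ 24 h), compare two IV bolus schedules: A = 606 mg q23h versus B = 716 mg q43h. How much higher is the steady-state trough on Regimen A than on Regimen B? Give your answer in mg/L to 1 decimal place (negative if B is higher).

11.7 mg/L

Regimen A: f = (1/2)^(23/24) ≈ 0.5147; Cmin,ss = (606/30)·f/(1−f) ≈ 21.424 mg/L.
Regimen B: f = (1/2)^(43/24) ≈ 0.2888; Cmin,ss = (716/30)·f/(1−f) ≈ 9.692 mg/L.
Difference ≈ 21.424 − 9.692 ≈ 11.732 mg/L.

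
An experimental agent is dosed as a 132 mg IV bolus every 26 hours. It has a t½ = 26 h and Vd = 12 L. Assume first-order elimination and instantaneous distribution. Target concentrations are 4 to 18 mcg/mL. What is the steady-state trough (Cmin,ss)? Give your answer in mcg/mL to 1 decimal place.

11.0 mcg/mL

τ = 26 h = 1 half-life, so f = (1/2)^1 = 0.5.
Accumulation ratio R = 1/(1 − f) = 1/0.5 = 2/1.
Single-dose peak C₀ = D/Vd = 132/12 = 11 mcg/mL.
Steady-state peak Cmax,ss = C₀·R = 11 × 2/1 ≈ 22.000 mcg/mL.
Steady-state trough Cmin,ss = Cmax,ss·f ≈ 22.000 × 0.5 ≈ 11.000 mcg/mL.
Trough 11.0 mcg/mL vs MEC 4 mcg/mL: adequate.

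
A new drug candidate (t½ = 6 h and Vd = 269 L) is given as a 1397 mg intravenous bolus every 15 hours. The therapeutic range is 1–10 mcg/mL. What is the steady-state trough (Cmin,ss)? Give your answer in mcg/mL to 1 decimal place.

1.1 mcg/mL

Over one 15-h interval, 15/6 ≈ 2.5 half-lives elapse, leaving f ≈ 0.1768 of each dose.
At steady state, accumulation factor R = 1/(1 − e^(−kτ)) ≈ 1.2148.
Single-dose peak C₀ = D/Vd = 1397/269 ≈ 5.193 mcg/mL.
Cmax,ss = C₀/(1 − f) ≈ 5.193/0.8232 ≈ 6.308 mcg/mL.
Steady-state trough Cmin,ss = Cmax,ss·f ≈ 6.308 × 0.1768 ≈ 1.115 mcg/mL.
Trough 1.1 mcg/mL vs MEC 1 mcg/mL: adequate.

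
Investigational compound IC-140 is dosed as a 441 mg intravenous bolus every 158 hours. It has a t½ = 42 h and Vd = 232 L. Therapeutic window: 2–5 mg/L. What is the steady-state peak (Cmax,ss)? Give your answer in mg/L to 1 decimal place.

2.1 mg/L

k = ln2/t½ = ln2/42 ≈ 0.016504 h⁻¹; fraction remaining f = e^(−kτ) = e^(−0.016504×158) ≈ 0.0737.
At steady state, accumulation factor R = 1/(1 − e^(−kτ)) ≈ 1.0796.
Single-dose peak C₀ = D/Vd = 441/232 ≈ 1.901 mg/L.
Steady-state peak Cmax,ss = C₀·R ≈ 1.901 × 1.0796 ≈ 2.052 mg/L.
Peak 2.1 mg/L vs MTC 5 mg/L: below toxic threshold.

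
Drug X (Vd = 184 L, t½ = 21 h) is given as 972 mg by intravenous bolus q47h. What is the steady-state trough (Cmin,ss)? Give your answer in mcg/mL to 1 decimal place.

1.4 mcg/mL

k = ln2/t½ = ln2/21 ≈ 0.033007 h⁻¹; fraction remaining f = e^(−kτ) = e^(−0.033007×47) ≈ 0.2120.
Single-dose peak C₀ = D/Vd = 972/184 ≈ 5.283 mcg/mL.
Steady-state trough Cmin,ss = C₀·f/(1−f) ≈ 5.283 × 0.2120/0.7880 ≈ 1.421 mcg/mL.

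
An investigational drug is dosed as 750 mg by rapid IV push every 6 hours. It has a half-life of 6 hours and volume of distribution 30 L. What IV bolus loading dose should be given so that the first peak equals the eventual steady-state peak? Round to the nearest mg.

1500 mg

f = (1/2)^(6/6) ≈ 0.500000; accumulation ratio R = 1/(1−f) ≈ 2.00000.
Loading dose to hit Cmax,ss on first dose: D_load = D_maint·R ≈ 750 × 2.00000 ≈ 1500.00 mg.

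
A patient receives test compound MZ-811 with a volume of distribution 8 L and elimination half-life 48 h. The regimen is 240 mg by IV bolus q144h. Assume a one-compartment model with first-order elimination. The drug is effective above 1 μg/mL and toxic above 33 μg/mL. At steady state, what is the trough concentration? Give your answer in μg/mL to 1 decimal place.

The dosing interval is 3 half-lives, so f = 2^(−3) = 0.125.
At steady state, R = 1/(1 − 0.125) = 8/7.
Single-dose peak C₀ = D/Vd = 240/8 = 30 μg/mL.
Steady-state peak Cmax,ss = C₀·R = 30 × 8/7 ≈ 34.286 μg/mL.
Steady-state trough Cmin,ss = Cmax,ss·f ≈ 34.286 × 0.125 ≈ 4.286 μg/mL.
Trough 4.3 μg/mL vs MEC 1 μg/mL: adequate.

4.3 μg/mL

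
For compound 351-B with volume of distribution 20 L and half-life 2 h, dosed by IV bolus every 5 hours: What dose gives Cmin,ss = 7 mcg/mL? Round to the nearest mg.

652 mg

τ/t½ = 5/2 ≈ 2.5, so f = (1/2)^(5/2) ≈ 0.176777.
Cmin,ss = (D/Vd)·f/(1−f), so D = Cmin,ss·Vd·(1−f)/f.
D = 7 × 20 × (1−f)/f ≈ 7 × 20 × 4.65684 ≈ 651.96 mg.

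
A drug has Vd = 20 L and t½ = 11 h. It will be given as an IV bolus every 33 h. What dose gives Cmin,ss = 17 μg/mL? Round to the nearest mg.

τ/t½ = 33/11 ≈ 3, so f = (1/2)^(33/11) ≈ 0.125000.
Cmin,ss = (D/Vd)·f/(1−f), so D = Cmin,ss·Vd·(1−f)/f.
D = 17 × 20 × (1−f)/f ≈ 17 × 20 × 7.00000 ≈ 2380.00 mg.

2380 mg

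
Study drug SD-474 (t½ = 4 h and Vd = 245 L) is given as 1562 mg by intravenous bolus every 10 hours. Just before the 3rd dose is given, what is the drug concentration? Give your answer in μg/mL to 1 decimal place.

f = (1/2)^(τ/t½) = (1/2)^(10/4) ≈ 0.1768.
C₀ = D/Vd = 1562/245 ≈ 6.376 μg/mL.
Before the 3rd dose, 2 doses have been given. Superposition: Cmin = C₀·(f + f²).
≈ 6.376 × (0.1768 + 0.0313) ≈ 6.376 × 0.2081 ≈ 1.327 μg/mL.

1.3 μg/mL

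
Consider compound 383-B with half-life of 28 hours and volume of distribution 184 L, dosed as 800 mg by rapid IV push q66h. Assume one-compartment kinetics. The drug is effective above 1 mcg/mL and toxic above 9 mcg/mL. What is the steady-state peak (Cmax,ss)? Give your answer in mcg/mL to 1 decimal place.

5.4 mcg/mL

Over one 66-h interval, 66/28 ≈ 2.3571 half-lives elapse, leaving f ≈ 0.1952 of each dose.
At steady state, accumulation factor R = 1/(1 − e^(−kτ)) ≈ 1.2425.
Each bolus raises the concentration by D/Vd = 800/184 ≈ 4.348 mcg/mL.
Steady-state peak Cmax,ss = C₀·R ≈ 4.348 × 1.2425 ≈ 5.402 mcg/mL.
Peak 5.4 mcg/mL vs MTC 9 mcg/mL: below toxic threshold.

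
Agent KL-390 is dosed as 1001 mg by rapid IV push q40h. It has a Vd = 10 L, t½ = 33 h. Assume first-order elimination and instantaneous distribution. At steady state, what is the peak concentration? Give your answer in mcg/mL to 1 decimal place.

176.1 mcg/mL

τ/t½ = 40/33 ≈ 1.2121, so fraction remaining f = (1/2)^(40/33) ≈ 0.4316.
Accumulation ratio R = 1/(1 − f) ≈ 1/0.5684 ≈ 1.7593.
Single-dose peak C₀ = D/Vd = 1001/10 ≈ 100.100 mcg/mL.
Cmax,ss = C₀/(1 − f) ≈ 100.100/0.5684 ≈ 176.108 mcg/mL.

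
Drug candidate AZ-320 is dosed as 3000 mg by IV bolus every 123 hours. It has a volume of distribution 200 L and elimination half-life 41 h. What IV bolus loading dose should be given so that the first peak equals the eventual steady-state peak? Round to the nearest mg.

f = (1/2)^(123/41) ≈ 0.125000; accumulation ratio R = 1/(1−f) ≈ 1.14286.
Loading dose to hit Cmax,ss on first dose: D_load = D_maint·R ≈ 3000 × 1.14286 ≈ 3428.58 mg.

3429 mg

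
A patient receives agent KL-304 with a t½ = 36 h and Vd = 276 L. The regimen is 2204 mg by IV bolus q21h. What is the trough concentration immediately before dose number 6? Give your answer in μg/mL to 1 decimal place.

f = (1/2)^(τ/t½) = (1/2)^(21/36) ≈ 0.6674.
C₀ = D/Vd = 2204/276 ≈ 7.986 μg/mL.
Before the 6th dose, 5 doses have been given. Superposition: Cmin = C₀·(f + f² + … + f^5).
≈ 7.986 × (0.6674 + 0.4454 + 0.2973 + 0.1984 + 0.1324) ≈ 7.986 × 1.7409 ≈ 13.903 μg/mL.

13.9 μg/mL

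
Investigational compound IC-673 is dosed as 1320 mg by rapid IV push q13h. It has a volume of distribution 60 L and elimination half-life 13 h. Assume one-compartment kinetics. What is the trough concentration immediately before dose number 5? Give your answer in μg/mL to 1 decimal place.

f = (1/2)^(τ/t½) = (1/2)^(13/13) ≈ 0.5000.
C₀ = D/Vd = 1320/60 ≈ 22.000 μg/mL.
Before the 5th dose, 4 doses have been given. Superposition: Cmin = C₀·(f + f² + … + f^4).
≈ 22.000 × (0.5000 + 0.2500 + 0.1250 + 0.0625) ≈ 22.000 × 0.9375 ≈ 20.625 μg/mL.

20.6 μg/mL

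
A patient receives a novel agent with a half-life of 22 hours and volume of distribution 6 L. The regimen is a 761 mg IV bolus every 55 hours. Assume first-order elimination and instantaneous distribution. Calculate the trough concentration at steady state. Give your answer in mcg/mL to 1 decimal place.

27.2 mcg/mL

τ/t½ = 55/22 ≈ 2.5, so fraction remaining f = (1/2)^(55/22) ≈ 0.1768.
Single-dose peak C₀ = D/Vd = 761/6 ≈ 126.833 mcg/mL.
Steady-state trough Cmin,ss = C₀·f/(1−f) ≈ 126.833 × 0.1768/0.8232 ≈ 27.240 mcg/mL.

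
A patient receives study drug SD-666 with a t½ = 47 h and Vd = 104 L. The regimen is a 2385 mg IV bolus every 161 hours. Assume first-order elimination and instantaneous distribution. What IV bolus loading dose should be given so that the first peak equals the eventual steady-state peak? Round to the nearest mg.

f = (1/2)^(161/47) ≈ 0.093071; accumulation ratio R = 1/(1−f) ≈ 1.10262.
Loading dose to hit Cmax,ss on first dose: D_load = D_maint·R ≈ 2385 × 1.10262 ≈ 2629.75 mg.

2630 mg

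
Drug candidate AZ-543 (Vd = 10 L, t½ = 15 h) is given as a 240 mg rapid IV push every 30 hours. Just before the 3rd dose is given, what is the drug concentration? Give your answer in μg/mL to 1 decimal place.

f = (1/2)^(τ/t½) = (1/2)^(30/15) ≈ 0.2500.
C₀ = D/Vd = 240/10 ≈ 24.000 μg/mL.
Before the 3rd dose, 2 doses have been given. Superposition: Cmin = C₀·(f + f²).
≈ 24.000 × (0.2500 + 0.0625) ≈ 24.000 × 0.3125 ≈ 7.500 μg/mL.

7.5 μg/mL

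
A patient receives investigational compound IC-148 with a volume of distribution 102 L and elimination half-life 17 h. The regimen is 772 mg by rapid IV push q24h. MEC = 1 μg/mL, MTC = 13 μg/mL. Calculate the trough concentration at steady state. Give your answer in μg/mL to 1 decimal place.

k = ln2/t½ = ln2/17 ≈ 0.040773 h⁻¹; fraction remaining f = e^(−kτ) = e^(−0.040773×24) ≈ 0.3759.
Accumulation ratio R = 1/(1 − f) ≈ 1/0.6241 ≈ 1.6023.
Single-dose peak C₀ = D/Vd = 772/102 ≈ 7.569 μg/mL.
Cmax,ss = C₀/(1 − f) ≈ 7.569/0.6241 ≈ 12.128 μg/mL.
One interval later, Cmin,ss = Cmax,ss·e^(−kτ) ≈ 12.128 × 0.3759 ≈ 4.559 μg/mL.
Trough 4.6 μg/mL vs MEC 1 μg/mL: adequate.

4.6 μg/mL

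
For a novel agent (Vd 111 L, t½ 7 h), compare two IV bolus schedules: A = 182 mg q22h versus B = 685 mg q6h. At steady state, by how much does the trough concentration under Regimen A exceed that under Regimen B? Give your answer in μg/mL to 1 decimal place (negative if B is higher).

Regimen A: f = (1/2)^(22/7) ≈ 0.1132; Cmin,ss = (182/111)·f/(1−f) ≈ 0.209 μg/mL.
Regimen B: f = (1/2)^(6/7) ≈ 0.5520; Cmin,ss = (685/111)·f/(1−f) ≈ 7.604 μg/mL.
Difference ≈ 0.209 − 7.604 ≈ -7.395 μg/mL.

-7.4 μg/mL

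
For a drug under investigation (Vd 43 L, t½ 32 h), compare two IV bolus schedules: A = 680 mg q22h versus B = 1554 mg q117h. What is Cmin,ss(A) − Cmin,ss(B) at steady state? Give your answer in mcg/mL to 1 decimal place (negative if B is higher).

22.8 mcg/mL

Regimen A: f = (1/2)^(22/32) ≈ 0.6209; Cmin,ss = (680/43)·f/(1−f) ≈ 25.901 mcg/mL.
Regimen B: f = (1/2)^(117/32) ≈ 0.0793; Cmin,ss = (1554/43)·f/(1−f) ≈ 3.113 mcg/mL.
Difference ≈ 25.901 − 3.113 ≈ 22.788 mcg/mL.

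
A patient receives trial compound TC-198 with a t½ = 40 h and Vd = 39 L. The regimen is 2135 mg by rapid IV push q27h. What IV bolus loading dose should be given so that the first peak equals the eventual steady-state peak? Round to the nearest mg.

5714 mg

f = (1/2)^(27/40) ≈ 0.626332; accumulation ratio R = 1/(1−f) ≈ 2.67617.
Loading dose to hit Cmax,ss on first dose: D_load = D_maint·R ≈ 2135 × 2.67617 ≈ 5713.62 mg.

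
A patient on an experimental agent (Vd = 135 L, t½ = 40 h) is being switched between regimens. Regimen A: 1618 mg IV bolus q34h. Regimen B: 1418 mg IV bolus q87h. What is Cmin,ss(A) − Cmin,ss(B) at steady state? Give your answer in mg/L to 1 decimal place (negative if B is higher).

11.9 mg/L

Regimen A: f = (1/2)^(34/40) ≈ 0.5548; Cmin,ss = (1618/135)·f/(1−f) ≈ 14.936 mg/L.
Regimen B: f = (1/2)^(87/40) ≈ 0.2214; Cmin,ss = (1418/135)·f/(1−f) ≈ 2.987 mg/L.
Difference ≈ 14.936 − 2.987 ≈ 11.949 mg/L.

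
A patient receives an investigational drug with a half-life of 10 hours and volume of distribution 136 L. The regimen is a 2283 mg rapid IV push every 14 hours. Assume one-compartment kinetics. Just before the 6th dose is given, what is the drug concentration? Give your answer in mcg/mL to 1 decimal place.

10.2 mcg/mL

f = (1/2)^(τ/t½) = (1/2)^(14/10) ≈ 0.3789.
C₀ = D/Vd = 2283/136 ≈ 16.787 mcg/mL.
Before the 6th dose, 5 doses have been given. Superposition: Cmin = C₀·(f + f² + … + f^5).
≈ 16.787 × (0.3789 + 0.1436 + 0.0544 + 0.0206 + 0.0078) ≈ 16.787 × 0.6053 ≈ 10.161 mcg/mL.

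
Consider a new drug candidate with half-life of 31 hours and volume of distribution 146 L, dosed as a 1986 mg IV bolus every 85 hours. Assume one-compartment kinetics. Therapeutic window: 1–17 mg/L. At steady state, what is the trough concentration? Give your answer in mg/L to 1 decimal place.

2.4 mg/L

τ/t½ = 85/31 ≈ 2.7419, so fraction remaining f = (1/2)^(85/31) ≈ 0.1495.
Accumulation ratio R = 1/(1 − f) ≈ 1/0.8505 ≈ 1.1758.
Single-dose peak C₀ = D/Vd = 1986/146 ≈ 13.603 mg/L.
Steady-state peak Cmax,ss = C₀·R ≈ 13.603 × 1.1758 ≈ 15.994 mg/L.
Steady-state trough Cmin,ss = Cmax,ss·f ≈ 15.994 × 0.1495 ≈ 2.391 mg/L.
Trough 2.4 mg/L vs MEC 1 mg/L: adequate.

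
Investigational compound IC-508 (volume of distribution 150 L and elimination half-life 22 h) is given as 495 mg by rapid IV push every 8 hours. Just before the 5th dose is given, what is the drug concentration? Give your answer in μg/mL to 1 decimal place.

f = (1/2)^(τ/t½) = (1/2)^(8/22) ≈ 0.7772.
C₀ = D/Vd = 495/150 ≈ 3.300 μg/mL.
Before the 5th dose, 4 doses have been given. Superposition: Cmin = C₀·(f + f² + … + f^4).
≈ 3.300 × (0.7772 + 0.6040 + 0.4695 + 0.3649) ≈ 3.300 × 2.2156 ≈ 7.311 μg/mL.

7.3 μg/mL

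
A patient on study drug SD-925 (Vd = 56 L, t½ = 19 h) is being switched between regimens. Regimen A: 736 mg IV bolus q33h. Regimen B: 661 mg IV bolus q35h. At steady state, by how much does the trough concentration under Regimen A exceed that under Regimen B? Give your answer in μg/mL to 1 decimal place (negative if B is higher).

Regimen A: f = (1/2)^(33/19) ≈ 0.3000; Cmin,ss = (736/56)·f/(1−f) ≈ 5.633 μg/mL.
Regimen B: f = (1/2)^(35/19) ≈ 0.2789; Cmin,ss = (661/56)·f/(1−f) ≈ 4.565 μg/mL.
Difference ≈ 5.633 − 4.565 ≈ 1.068 μg/mL.

1.1 μg/mL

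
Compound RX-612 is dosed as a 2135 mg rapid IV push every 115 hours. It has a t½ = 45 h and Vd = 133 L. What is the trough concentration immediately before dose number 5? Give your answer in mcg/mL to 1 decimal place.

f = (1/2)^(τ/t½) = (1/2)^(115/45) ≈ 0.1701.
C₀ = D/Vd = 2135/133 ≈ 16.053 mcg/mL.
Before the 5th dose, 4 doses have been given. Superposition: Cmin = C₀·(f + f² + … + f^4).
≈ 16.053 × (0.1701 + 0.0289 + 0.0049 + 0.0008) ≈ 16.053 × 0.2047 ≈ 3.286 mcg/mL.

3.3 mcg/mL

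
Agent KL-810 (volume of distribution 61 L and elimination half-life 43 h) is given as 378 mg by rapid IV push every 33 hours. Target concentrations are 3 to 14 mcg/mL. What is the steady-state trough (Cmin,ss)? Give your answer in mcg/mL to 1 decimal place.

k = ln2/t½ = ln2/43 ≈ 0.016120 h⁻¹; fraction remaining f = e^(−kτ) = e^(−0.016120×33) ≈ 0.5875.
Accumulation ratio R = 1/(1 − f) ≈ 1/0.4125 ≈ 2.4242.
Each bolus raises the concentration by D/Vd = 378/61 ≈ 6.197 mcg/mL.
Steady-state peak Cmax,ss = C₀·R ≈ 6.197 × 2.4242 ≈ 15.023 mcg/mL.
Steady-state trough Cmin,ss = Cmax,ss·f ≈ 15.023 × 0.5875 ≈ 8.826 mcg/mL.
Trough 8.8 mcg/mL vs MEC 3 mcg/mL: adequate.

8.8 mcg/mL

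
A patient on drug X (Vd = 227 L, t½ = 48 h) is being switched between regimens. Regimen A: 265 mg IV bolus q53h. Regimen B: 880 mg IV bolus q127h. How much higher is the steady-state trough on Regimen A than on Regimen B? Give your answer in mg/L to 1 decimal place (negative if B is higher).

Regimen A: f = (1/2)^(53/48) ≈ 0.4652; Cmin,ss = (265/227)·f/(1−f) ≈ 1.015 mg/L.
Regimen B: f = (1/2)^(127/48) ≈ 0.1598; Cmin,ss = (880/227)·f/(1−f) ≈ 0.737 mg/L.
Difference ≈ 1.015 − 0.737 ≈ 0.278 mg/L.

0.3 mg/L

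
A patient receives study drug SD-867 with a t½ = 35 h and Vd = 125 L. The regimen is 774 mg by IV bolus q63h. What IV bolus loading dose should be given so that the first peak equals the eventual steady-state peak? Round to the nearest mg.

1086 mg

f = (1/2)^(63/35) ≈ 0.287175; accumulation ratio R = 1/(1−f) ≈ 1.40287.
Loading dose to hit Cmax,ss on first dose: D_load = D_maint·R ≈ 774 × 1.40287 ≈ 1085.82 mg.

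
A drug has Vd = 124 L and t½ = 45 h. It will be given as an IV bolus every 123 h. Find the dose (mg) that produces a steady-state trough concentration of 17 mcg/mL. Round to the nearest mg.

τ/t½ = 123/45 ≈ 2.7333, so f = (1/2)^(123/45) ≈ 0.150378.
Cmin,ss = (D/Vd)·f/(1−f), so D = Cmin,ss·Vd·(1−f)/f.
D = 17 × 124 × (1−f)/f ≈ 17 × 124 × 5.64991 ≈ 11910.01 mg.

11910 mg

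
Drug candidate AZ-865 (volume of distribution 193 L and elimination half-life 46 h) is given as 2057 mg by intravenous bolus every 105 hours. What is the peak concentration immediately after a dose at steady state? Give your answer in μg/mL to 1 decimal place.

13.4 μg/mL

k = ln2/t½ = ln2/46 ≈ 0.015068 h⁻¹; fraction remaining f = e^(−kτ) = e^(−0.015068×105) ≈ 0.2055.
Accumulation ratio R = 1/(1 − f) ≈ 1/0.7945 ≈ 1.2587.
Each bolus raises the concentration by D/Vd = 2057/193 ≈ 10.658 μg/mL.
Steady-state peak Cmax,ss = C₀·R ≈ 10.658 × 1.2587 ≈ 13.415 μg/mL.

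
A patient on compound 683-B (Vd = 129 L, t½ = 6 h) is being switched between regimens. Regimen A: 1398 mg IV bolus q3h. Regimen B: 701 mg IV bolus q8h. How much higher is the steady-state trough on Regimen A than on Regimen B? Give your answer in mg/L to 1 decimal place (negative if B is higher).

22.6 mg/L

Regimen A: f = (1/2)^(3/6) ≈ 0.7071; Cmin,ss = (1398/129)·f/(1−f) ≈ 26.162 mg/L.
Regimen B: f = (1/2)^(8/6) ≈ 0.3969; Cmin,ss = (701/129)·f/(1−f) ≈ 3.576 mg/L.
Difference ≈ 26.162 − 3.576 ≈ 22.586 mg/L.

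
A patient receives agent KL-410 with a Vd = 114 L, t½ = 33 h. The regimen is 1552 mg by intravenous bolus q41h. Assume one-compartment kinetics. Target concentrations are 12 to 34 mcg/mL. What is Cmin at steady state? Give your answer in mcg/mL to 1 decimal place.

10.0 mcg/mL

τ/t½ = 41/33 ≈ 1.2424, so fraction remaining f = (1/2)^(41/33) ≈ 0.4227.
Single-dose peak C₀ = D/Vd = 1552/114 ≈ 13.614 mcg/mL.
Steady-state trough Cmin,ss = C₀·f/(1−f) ≈ 13.614 × 0.4227/0.5773 ≈ 9.968 mcg/mL.
Trough 10.0 mcg/mL vs MEC 12 mcg/mL: subtherapeutic.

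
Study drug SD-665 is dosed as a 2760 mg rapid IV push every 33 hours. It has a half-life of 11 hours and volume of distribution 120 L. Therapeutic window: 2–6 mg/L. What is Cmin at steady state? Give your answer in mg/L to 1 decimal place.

τ = 33 h = 3 half-lives, so f = (1/2)^3 = 0.125.
At steady state, R = 1/(1 − 0.125) = 8/7.
Single-dose peak C₀ = D/Vd = 2760/120 = 23 mg/L.
Steady-state peak Cmax,ss = C₀·R = 23 × 8/7 ≈ 26.286 mg/L.
Steady-state trough Cmin,ss = Cmax,ss·f ≈ 26.286 × 0.125 ≈ 3.286 mg/L.
Trough 3.3 mg/L vs MEC 2 mg/L: adequate.

3.3 mg/L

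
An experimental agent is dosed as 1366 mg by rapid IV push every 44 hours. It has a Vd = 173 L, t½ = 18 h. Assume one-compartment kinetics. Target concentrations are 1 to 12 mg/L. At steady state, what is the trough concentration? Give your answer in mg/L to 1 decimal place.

1.8 mg/L

Over one 44-h interval, 44/18 ≈ 2.4444 half-lives elapse, leaving f ≈ 0.1837 of each dose.
At steady state, accumulation factor R = 1/(1 − e^(−kτ)) ≈ 1.2250.
Each bolus raises the concentration by D/Vd = 1366/173 ≈ 7.896 mg/L.
Steady-state peak Cmax,ss = C₀·R ≈ 7.896 × 1.2250 ≈ 9.673 mg/L.
One interval later, Cmin,ss = Cmax,ss·e^(−kτ) ≈ 9.673 × 0.1837 ≈ 1.777 mg/L.
Trough 1.8 mg/L vs MEC 1 mg/L: adequate.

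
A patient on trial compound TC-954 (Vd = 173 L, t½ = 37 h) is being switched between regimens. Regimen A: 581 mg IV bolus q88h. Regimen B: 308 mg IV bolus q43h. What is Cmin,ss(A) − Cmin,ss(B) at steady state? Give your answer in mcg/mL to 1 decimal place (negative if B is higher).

Regimen A: f = (1/2)^(88/37) ≈ 0.1923; Cmin,ss = (581/173)·f/(1−f) ≈ 0.800 mcg/mL.
Regimen B: f = (1/2)^(43/37) ≈ 0.4468; Cmin,ss = (308/173)·f/(1−f) ≈ 1.438 mcg/mL.
Difference ≈ 0.800 − 1.438 ≈ -0.638 mcg/mL.

-0.6 mcg/mL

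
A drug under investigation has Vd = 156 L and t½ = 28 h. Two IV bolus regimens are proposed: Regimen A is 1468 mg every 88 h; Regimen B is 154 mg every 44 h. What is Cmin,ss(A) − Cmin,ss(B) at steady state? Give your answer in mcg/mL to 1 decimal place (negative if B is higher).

0.7 mcg/mL

Regimen A: f = (1/2)^(88/28) ≈ 0.1132; Cmin,ss = (1468/156)·f/(1−f) ≈ 1.201 mcg/mL.
Regimen B: f = (1/2)^(44/28) ≈ 0.3365; Cmin,ss = (154/156)·f/(1−f) ≈ 0.501 mcg/mL.
Difference ≈ 1.201 − 0.501 ≈ 0.700 mcg/mL.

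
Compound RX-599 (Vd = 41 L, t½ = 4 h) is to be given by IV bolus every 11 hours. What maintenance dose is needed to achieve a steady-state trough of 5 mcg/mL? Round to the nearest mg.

1174 mg

τ/t½ = 11/4 ≈ 2.75, so f = (1/2)^(11/4) ≈ 0.148651.
Cmin,ss = (D/Vd)·f/(1−f), so D = Cmin,ss·Vd·(1−f)/f.
D = 5 × 41 × (1−f)/f ≈ 5 × 41 × 5.72717 ≈ 1174.07 mg.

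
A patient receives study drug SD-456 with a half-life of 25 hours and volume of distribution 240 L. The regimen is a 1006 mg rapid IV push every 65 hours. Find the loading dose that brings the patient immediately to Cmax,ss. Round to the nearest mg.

f = (1/2)^(65/25) ≈ 0.164938; accumulation ratio R = 1/(1−f) ≈ 1.19752.
Loading dose to hit Cmax,ss on first dose: D_load = D_maint·R ≈ 1006 × 1.19752 ≈ 1204.71 mg.

1205 mg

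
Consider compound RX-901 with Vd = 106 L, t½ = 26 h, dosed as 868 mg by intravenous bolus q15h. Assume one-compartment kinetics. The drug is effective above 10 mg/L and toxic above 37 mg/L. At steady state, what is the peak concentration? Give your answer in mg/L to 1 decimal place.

24.8 mg/L

τ/t½ = 15/26 ≈ 0.57692, so fraction remaining f = (1/2)^(15/26) ≈ 0.6704.
At steady state, accumulation factor R = 1/(1 − e^(−kτ)) ≈ 3.0340.
Each bolus raises the concentration by D/Vd = 868/106 ≈ 8.189 mg/L.
Steady-state peak Cmax,ss = C₀·R ≈ 8.189 × 3.0340 ≈ 24.845 mg/L.
Peak 24.8 mg/L vs MTC 37 mg/L: below toxic threshold.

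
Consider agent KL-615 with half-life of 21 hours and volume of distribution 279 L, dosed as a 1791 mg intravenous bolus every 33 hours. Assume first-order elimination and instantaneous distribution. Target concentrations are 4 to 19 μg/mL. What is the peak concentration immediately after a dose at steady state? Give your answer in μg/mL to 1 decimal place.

9.7 μg/mL

k = ln2/t½ = ln2/21 ≈ 0.033007 h⁻¹; fraction remaining f = e^(−kτ) = e^(−0.033007×33) ≈ 0.3365.
Accumulation ratio R = 1/(1 − f) ≈ 1/0.6635 ≈ 1.5072.
Each bolus raises the concentration by D/Vd = 1791/279 ≈ 6.419 μg/mL.
Steady-state peak Cmax,ss = C₀·R ≈ 6.419 × 1.5072 ≈ 9.675 μg/mL.
Peak 9.7 μg/mL vs MTC 19 μg/mL: below toxic threshold.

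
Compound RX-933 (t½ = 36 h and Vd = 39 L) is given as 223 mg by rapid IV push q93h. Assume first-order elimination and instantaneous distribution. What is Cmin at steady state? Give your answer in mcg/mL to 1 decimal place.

k = ln2/t½ = ln2/36 ≈ 0.019254 h⁻¹; fraction remaining f = e^(−kτ) = e^(−0.019254×93) ≈ 0.1669.
Each bolus raises the concentration by D/Vd = 223/39 ≈ 5.718 mcg/mL.
Steady-state trough Cmin,ss = C₀·f/(1−f) ≈ 5.718 × 0.1669/0.8331 ≈ 1.146 mcg/mL.

1.1 mcg/mL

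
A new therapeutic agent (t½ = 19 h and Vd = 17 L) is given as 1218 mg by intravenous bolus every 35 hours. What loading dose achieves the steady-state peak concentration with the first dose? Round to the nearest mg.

1689 mg

f = (1/2)^(35/19) ≈ 0.278914; accumulation ratio R = 1/(1−f) ≈ 1.38680.
Loading dose to hit Cmax,ss on first dose: D_load = D_maint·R ≈ 1218 × 1.38680 ≈ 1689.12 mg.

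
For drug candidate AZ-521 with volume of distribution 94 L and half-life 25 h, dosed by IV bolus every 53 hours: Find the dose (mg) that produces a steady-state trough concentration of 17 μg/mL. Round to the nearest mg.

5348 mg

τ/t½ = 53/25 ≈ 2.12, so f = (1/2)^(53/25) ≈ 0.230047.
Cmin,ss = (D/Vd)·f/(1−f), so D = Cmin,ss·Vd·(1−f)/f.
D = 17 × 94 × (1−f)/f ≈ 17 × 94 × 3.34694 ≈ 5348.41 mg.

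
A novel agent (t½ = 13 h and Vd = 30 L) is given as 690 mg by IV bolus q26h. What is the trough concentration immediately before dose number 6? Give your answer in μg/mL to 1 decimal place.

f = (1/2)^(τ/t½) = (1/2)^(26/13) ≈ 0.2500.
C₀ = D/Vd = 690/30 ≈ 23.000 μg/mL.
Before the 6th dose, 5 doses have been given. Superposition: Cmin = C₀·(f + f² + … + f^5).
≈ 23.000 × (0.2500 + 0.0625 + 0.0156 + 0.0039 + 0.0010) ≈ 23.000 × 0.3330 ≈ 7.659 μg/mL.

7.7 μg/mL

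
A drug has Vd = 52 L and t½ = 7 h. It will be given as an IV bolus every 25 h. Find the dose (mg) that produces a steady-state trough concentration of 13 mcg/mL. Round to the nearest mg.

τ/t½ = 25/7 ≈ 3.5714, so f = (1/2)^(25/7) ≈ 0.084119.
Cmin,ss = (D/Vd)·f/(1−f), so D = Cmin,ss·Vd·(1−f)/f.
D = 13 × 52 × (1−f)/f ≈ 13 × 52 × 10.88792 ≈ 7360.23 mg.

7360 mg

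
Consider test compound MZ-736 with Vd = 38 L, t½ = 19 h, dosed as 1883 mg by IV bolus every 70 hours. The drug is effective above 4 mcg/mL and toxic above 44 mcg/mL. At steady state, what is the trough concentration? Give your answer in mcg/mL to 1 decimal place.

4.2 mcg/mL

τ/t½ = 70/19 ≈ 3.6842, so fraction remaining f = (1/2)^(70/19) ≈ 0.0778.
At steady state, accumulation factor R = 1/(1 − e^(−kτ)) ≈ 1.0844.
Each bolus raises the concentration by D/Vd = 1883/38 ≈ 49.553 mcg/mL.
Cmax,ss = C₀/(1 − f) ≈ 49.553/0.9222 ≈ 53.733 mcg/mL.
Steady-state trough Cmin,ss = Cmax,ss·f ≈ 53.733 × 0.0778 ≈ 4.180 mcg/mL.
Trough 4.2 mcg/mL vs MEC 4 mcg/mL: adequate.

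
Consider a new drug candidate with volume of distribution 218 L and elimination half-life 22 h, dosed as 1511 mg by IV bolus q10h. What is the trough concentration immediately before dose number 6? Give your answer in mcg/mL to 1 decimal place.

f = (1/2)^(τ/t½) = (1/2)^(10/22) ≈ 0.7297.
C₀ = D/Vd = 1511/218 ≈ 6.931 mcg/mL.
Before the 6th dose, 5 doses have been given. Superposition: Cmin = C₀·(f + f² + … + f^5).
≈ 6.931 × (0.7297 + 0.5325 + 0.3885 + 0.2835 + 0.2069) ≈ 6.931 × 2.1411 ≈ 14.840 mcg/mL.

14.8 mcg/mL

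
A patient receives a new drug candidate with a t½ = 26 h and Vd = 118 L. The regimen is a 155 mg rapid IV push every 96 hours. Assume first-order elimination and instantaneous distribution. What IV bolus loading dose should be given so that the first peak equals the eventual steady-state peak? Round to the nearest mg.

168 mg

f = (1/2)^(96/26) ≈ 0.077358; accumulation ratio R = 1/(1−f) ≈ 1.08384.
Loading dose to hit Cmax,ss on first dose: D_load = D_maint·R ≈ 155 × 1.08384 ≈ 168.00 mg.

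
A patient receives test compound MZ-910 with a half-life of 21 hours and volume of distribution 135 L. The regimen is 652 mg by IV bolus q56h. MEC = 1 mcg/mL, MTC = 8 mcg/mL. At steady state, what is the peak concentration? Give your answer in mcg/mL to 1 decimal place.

5.7 mcg/mL

k = ln2/t½ = ln2/21 ≈ 0.033007 h⁻¹; fraction remaining f = e^(−kτ) = e^(−0.033007×56) ≈ 0.1575.
At steady state, accumulation factor R = 1/(1 − e^(−kτ)) ≈ 1.1869.
Each bolus raises the concentration by D/Vd = 652/135 ≈ 4.830 mcg/mL.
Steady-state peak Cmax,ss = C₀·R ≈ 4.830 × 1.1869 ≈ 5.733 mcg/mL.
Peak 5.7 mcg/mL vs MTC 8 mcg/mL: below toxic threshold.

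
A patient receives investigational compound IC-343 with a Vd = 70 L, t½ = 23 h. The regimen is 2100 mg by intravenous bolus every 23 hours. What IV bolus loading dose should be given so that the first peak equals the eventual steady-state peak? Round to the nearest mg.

4200 mg

f = (1/2)^(23/23) ≈ 0.500000; accumulation ratio R = 1/(1−f) ≈ 2.00000.
Loading dose to hit Cmax,ss on first dose: D_load = D_maint·R ≈ 2100 × 2.00000 ≈ 4200.00 mg.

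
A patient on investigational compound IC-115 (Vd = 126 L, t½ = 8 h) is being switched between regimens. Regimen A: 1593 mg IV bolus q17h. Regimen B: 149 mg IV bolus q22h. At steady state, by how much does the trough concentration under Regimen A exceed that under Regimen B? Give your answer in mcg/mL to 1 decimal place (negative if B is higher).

Regimen A: f = (1/2)^(17/8) ≈ 0.2293; Cmin,ss = (1593/126)·f/(1−f) ≈ 3.762 mcg/mL.
Regimen B: f = (1/2)^(22/8) ≈ 0.1487; Cmin,ss = (149/126)·f/(1−f) ≈ 0.207 mcg/mL.
Difference ≈ 3.762 − 0.207 ≈ 3.555 mcg/mL.

3.6 mcg/mL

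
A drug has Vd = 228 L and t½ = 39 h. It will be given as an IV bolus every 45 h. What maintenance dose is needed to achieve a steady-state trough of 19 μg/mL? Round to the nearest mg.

5307 mg

τ/t½ = 45/39 ≈ 1.1538, so f = (1/2)^(45/39) ≈ 0.449425.
Cmin,ss = (D/Vd)·f/(1−f), so D = Cmin,ss·Vd·(1−f)/f.
D = 19 × 228 × (1−f)/f ≈ 19 × 228 × 1.22507 ≈ 5307.00 mg.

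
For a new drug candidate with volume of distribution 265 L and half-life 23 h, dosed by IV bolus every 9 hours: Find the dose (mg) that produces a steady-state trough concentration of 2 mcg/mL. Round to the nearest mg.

165 mg

τ/t½ = 9/23 ≈ 0.3913, so f = (1/2)^(9/23) ≈ 0.762440.
Cmin,ss = (D/Vd)·f/(1−f), so D = Cmin,ss·Vd·(1−f)/f.
D = 2 × 265 × (1−f)/f ≈ 2 × 265 × 0.31158 ≈ 165.14 mg.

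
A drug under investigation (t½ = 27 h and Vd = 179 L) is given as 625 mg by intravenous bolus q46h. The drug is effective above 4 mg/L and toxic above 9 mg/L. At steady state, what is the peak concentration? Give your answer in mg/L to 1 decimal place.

5.0 mg/L

Over one 46-h interval, 46/27 ≈ 1.7037 half-lives elapse, leaving f ≈ 0.3070 of each dose.
Accumulation ratio R = 1/(1 − f) ≈ 1/0.6930 ≈ 1.4430.
Each bolus raises the concentration by D/Vd = 625/179 ≈ 3.492 mg/L.
Steady-state peak Cmax,ss = C₀·R ≈ 3.492 × 1.4430 ≈ 5.039 mg/L.
Peak 5.0 mg/L vs MTC 9 mg/L: below toxic threshold.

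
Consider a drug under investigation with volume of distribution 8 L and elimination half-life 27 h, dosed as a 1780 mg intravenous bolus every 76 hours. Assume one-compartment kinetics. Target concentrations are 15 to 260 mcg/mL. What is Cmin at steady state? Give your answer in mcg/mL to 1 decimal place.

36.9 mcg/mL

Over one 76-h interval, 76/27 ≈ 2.8148 half-lives elapse, leaving f ≈ 0.1421 of each dose.
At steady state, accumulation factor R = 1/(1 − e^(−kτ)) ≈ 1.1656.
Each bolus raises the concentration by D/Vd = 1780/8 ≈ 222.500 mcg/mL.
Cmax,ss = C₀/(1 − f) ≈ 222.500/0.8579 ≈ 259.354 mcg/mL.
One interval later, Cmin,ss = Cmax,ss·e^(−kτ) ≈ 259.354 × 0.1421 ≈ 36.854 mcg/mL.
Trough 36.9 mcg/mL vs MEC 15 mcg/mL: adequate.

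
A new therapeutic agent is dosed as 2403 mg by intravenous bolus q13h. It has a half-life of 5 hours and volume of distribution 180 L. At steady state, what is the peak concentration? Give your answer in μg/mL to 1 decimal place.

16.0 μg/mL

Over one 13-h interval, 13/5 ≈ 2.6 half-lives elapse, leaving f ≈ 0.1649 of each dose.
At steady state, accumulation factor R = 1/(1 − e^(−kτ)) ≈ 1.1975.
Each bolus raises the concentration by D/Vd = 2403/180 ≈ 13.350 μg/mL.
Steady-state peak Cmax,ss = C₀·R ≈ 13.350 × 1.1975 ≈ 15.987 μg/mL.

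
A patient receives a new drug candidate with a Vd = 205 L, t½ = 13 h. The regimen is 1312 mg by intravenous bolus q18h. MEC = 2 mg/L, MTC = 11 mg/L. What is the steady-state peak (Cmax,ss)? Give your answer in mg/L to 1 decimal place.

k = ln2/t½ = ln2/13 ≈ 0.053319 h⁻¹; fraction remaining f = e^(−kτ) = e^(−0.053319×18) ≈ 0.3830.
Accumulation ratio R = 1/(1 − f) ≈ 1/0.6170 ≈ 1.6207.
Single-dose peak C₀ = D/Vd = 1312/205 ≈ 6.400 mg/L.
Steady-state peak Cmax,ss = C₀·R ≈ 6.400 × 1.6207 ≈ 10.372 mg/L.
Peak 10.4 mg/L vs MTC 11 mg/L: below toxic threshold.

10.4 mg/L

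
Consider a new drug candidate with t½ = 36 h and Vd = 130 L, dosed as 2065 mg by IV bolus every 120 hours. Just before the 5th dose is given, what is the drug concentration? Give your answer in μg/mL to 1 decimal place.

f = (1/2)^(τ/t½) = (1/2)^(120/36) ≈ 0.0992.
C₀ = D/Vd = 2065/130 ≈ 15.885 μg/mL.
Before the 5th dose, 4 doses have been given. Superposition: Cmin = C₀·(f + f² + … + f^4).
≈ 15.885 × (0.0992 + 0.0098 + 0.0010 + 0.0001) ≈ 15.885 × 0.1101 ≈ 1.749 μg/mL.

1.7 μg/mL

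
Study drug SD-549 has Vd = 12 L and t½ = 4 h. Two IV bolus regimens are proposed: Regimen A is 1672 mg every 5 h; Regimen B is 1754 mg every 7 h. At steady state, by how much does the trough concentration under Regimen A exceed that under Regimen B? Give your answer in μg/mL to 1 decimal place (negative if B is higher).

39.2 μg/mL

Regimen A: f = (1/2)^(5/4) ≈ 0.4204; Cmin,ss = (1672/12)·f/(1−f) ≈ 101.062 μg/mL.
Regimen B: f = (1/2)^(7/4) ≈ 0.2973; Cmin,ss = (1754/12)·f/(1−f) ≈ 61.841 μg/mL.
Difference ≈ 101.062 − 61.841 ≈ 39.221 μg/mL.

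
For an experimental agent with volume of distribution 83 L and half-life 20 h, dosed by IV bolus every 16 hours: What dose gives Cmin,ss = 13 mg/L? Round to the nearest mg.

800 mg

τ/t½ = 16/20 ≈ 0.8, so f = (1/2)^(16/20) ≈ 0.574349.
Cmin,ss = (D/Vd)·f/(1−f), so D = Cmin,ss·Vd·(1−f)/f.
D = 13 × 83 × (1−f)/f ≈ 13 × 83 × 0.74110 ≈ 799.65 mg.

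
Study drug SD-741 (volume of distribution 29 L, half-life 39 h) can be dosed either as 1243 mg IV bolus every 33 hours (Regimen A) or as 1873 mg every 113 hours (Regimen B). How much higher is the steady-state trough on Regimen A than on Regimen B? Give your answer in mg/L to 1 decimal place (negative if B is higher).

Regimen A: f = (1/2)^(33/39) ≈ 0.5563; Cmin,ss = (1243/29)·f/(1−f) ≈ 53.739 mg/L.
Regimen B: f = (1/2)^(113/39) ≈ 0.1342; Cmin,ss = (1873/29)·f/(1−f) ≈ 10.011 mg/L.
Difference ≈ 53.739 − 10.011 ≈ 43.728 mg/L.

43.7 mg/L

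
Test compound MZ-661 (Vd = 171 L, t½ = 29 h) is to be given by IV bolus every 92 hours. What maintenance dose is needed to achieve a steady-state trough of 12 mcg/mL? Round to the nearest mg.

16448 mg

τ/t½ = 92/29 ≈ 3.1724, so f = (1/2)^(92/29) ≈ 0.110920.
Cmin,ss = (D/Vd)·f/(1−f), so D = Cmin,ss·Vd·(1−f)/f.
D = 12 × 171 × (1−f)/f ≈ 12 × 171 × 8.01551 ≈ 16447.83 mg.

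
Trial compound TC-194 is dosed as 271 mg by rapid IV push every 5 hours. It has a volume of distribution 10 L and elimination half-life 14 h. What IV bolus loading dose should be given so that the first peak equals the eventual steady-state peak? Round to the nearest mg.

1236 mg

f = (1/2)^(5/14) ≈ 0.780709; accumulation ratio R = 1/(1−f) ≈ 4.56015.
Loading dose to hit Cmax,ss on first dose: D_load = D_maint·R ≈ 271 × 4.56015 ≈ 1235.80 mg.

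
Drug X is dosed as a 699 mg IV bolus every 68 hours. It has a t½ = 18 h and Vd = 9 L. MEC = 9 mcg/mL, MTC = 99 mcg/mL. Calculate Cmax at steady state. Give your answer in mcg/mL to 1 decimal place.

k = ln2/t½ = ln2/18 ≈ 0.038508 h⁻¹; fraction remaining f = e^(−kτ) = e^(−0.038508×68) ≈ 0.0729.
Accumulation ratio R = 1/(1 − f) ≈ 1/0.9271 ≈ 1.0786.
Each bolus raises the concentration by D/Vd = 699/9 ≈ 77.667 mcg/mL.
Cmax,ss = C₀/(1 − f) ≈ 77.667/0.9271 ≈ 83.774 mcg/mL.
Peak 83.8 mcg/mL vs MTC 99 mcg/mL: below toxic threshold.

83.8 mcg/mL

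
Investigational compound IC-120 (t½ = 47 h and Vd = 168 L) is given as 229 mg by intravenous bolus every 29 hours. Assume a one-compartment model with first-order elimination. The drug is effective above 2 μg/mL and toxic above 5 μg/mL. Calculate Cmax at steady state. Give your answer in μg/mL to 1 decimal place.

Over one 29-h interval, 29/47 ≈ 0.61702 half-lives elapse, leaving f ≈ 0.6520 of each dose.
At steady state, accumulation factor R = 1/(1 − e^(−kτ)) ≈ 2.8736.
Each bolus raises the concentration by D/Vd = 229/168 ≈ 1.363 μg/mL.
Steady-state peak Cmax,ss = C₀·R ≈ 1.363 × 2.8736 ≈ 3.917 μg/mL.
Peak 3.9 μg/mL vs MTC 5 μg/mL: below toxic threshold.

3.9 μg/mL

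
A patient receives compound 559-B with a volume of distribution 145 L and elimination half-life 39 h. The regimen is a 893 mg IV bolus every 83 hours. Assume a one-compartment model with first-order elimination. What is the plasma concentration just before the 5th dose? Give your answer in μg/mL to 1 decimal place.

f = (1/2)^(τ/t½) = (1/2)^(83/39) ≈ 0.2287.
C₀ = D/Vd = 893/145 ≈ 6.159 μg/mL.
Before the 5th dose, 4 doses have been given. Superposition: Cmin = C₀·(f + f² + … + f^4).
≈ 6.159 × (0.2287 + 0.0523 + 0.0120 + 0.0027) ≈ 6.159 × 0.2957 ≈ 1.821 μg/mL.

1.8 μg/mL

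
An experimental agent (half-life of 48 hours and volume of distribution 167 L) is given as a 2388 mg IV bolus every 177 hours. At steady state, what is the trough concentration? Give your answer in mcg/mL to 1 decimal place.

1.2 mcg/mL

k = ln2/t½ = ln2/48 ≈ 0.014441 h⁻¹; fraction remaining f = e^(−kτ) = e^(−0.014441×177) ≈ 0.0776.
At steady state, accumulation factor R = 1/(1 − e^(−kτ)) ≈ 1.0841.
Each bolus raises the concentration by D/Vd = 2388/167 ≈ 14.299 mcg/mL.
Steady-state peak Cmax,ss = C₀·R ≈ 14.299 × 1.0841 ≈ 15.502 mcg/mL.
One interval later, Cmin,ss = Cmax,ss·e^(−kτ) ≈ 15.502 × 0.0776 ≈ 1.203 mcg/mL.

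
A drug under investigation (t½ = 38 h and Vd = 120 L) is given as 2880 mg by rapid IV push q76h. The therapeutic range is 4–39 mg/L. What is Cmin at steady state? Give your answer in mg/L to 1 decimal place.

8.0 mg/L

τ = 76 h = 2 half-lives, so f = (1/2)^2 = 0.25.
At steady state, R = 1/(1 − 0.25) = 4/3.
Single-dose peak C₀ = D/Vd = 2880/120 = 24 mg/L.
Steady-state peak Cmax,ss = C₀·R = 24 × 4/3 ≈ 32.000 mg/L.
Steady-state trough Cmin,ss = Cmax,ss·f ≈ 32.000 × 0.25 ≈ 8.000 mg/L.
Trough 8.0 mg/L vs MEC 4 mg/L: adequate.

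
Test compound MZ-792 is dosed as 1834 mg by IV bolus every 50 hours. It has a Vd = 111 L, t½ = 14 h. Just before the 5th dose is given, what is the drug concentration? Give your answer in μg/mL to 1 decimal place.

f = (1/2)^(τ/t½) = (1/2)^(50/14) ≈ 0.0841.
C₀ = D/Vd = 1834/111 ≈ 16.523 μg/mL.
Before the 5th dose, 4 doses have been given. Superposition: Cmin = C₀·(f + f² + … + f^4).
≈ 16.523 × (0.0841 + 0.0071 + 0.0006 + 0.0001) ≈ 16.523 × 0.0919 ≈ 1.518 μg/mL.

1.5 μg/mL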